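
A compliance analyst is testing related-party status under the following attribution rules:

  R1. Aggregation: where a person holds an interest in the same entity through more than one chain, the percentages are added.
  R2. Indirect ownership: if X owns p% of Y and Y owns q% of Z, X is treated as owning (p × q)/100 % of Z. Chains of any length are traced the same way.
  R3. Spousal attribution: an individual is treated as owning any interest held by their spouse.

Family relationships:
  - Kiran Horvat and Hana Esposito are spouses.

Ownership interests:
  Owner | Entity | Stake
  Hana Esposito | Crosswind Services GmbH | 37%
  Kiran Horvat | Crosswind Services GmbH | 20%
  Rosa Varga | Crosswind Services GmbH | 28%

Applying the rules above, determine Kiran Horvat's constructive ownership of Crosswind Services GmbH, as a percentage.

57%

By spousal attribution (R3), Kiran Horvat is treated as also owning Hana Esposito's interest in Crosswind Services GmbH, giving 20% + 37% = 57%.
Direct interest in Crosswind Services GmbH: 57%.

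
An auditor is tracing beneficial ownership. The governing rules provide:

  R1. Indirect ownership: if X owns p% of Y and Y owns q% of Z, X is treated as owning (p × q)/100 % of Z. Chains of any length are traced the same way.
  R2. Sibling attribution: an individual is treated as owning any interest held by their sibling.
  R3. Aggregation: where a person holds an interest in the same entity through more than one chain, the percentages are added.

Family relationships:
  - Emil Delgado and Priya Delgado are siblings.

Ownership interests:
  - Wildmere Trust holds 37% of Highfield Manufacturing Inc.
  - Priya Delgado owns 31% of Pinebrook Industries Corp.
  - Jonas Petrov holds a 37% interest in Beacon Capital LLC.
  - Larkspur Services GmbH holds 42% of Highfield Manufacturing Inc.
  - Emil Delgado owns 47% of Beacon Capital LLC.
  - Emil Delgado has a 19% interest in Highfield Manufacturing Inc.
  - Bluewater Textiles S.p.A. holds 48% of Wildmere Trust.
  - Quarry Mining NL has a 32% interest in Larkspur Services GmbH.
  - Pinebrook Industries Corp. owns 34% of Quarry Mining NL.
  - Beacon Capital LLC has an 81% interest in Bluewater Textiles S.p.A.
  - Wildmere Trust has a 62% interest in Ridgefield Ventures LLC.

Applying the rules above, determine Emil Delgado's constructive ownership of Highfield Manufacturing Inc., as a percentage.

By sibling attribution (R2), Emil Delgado is treated as owning Priya Delgado's 31% interest in Pinebrook Industries Corp.
Chain via Beacon Capital LLC → Bluewater Textiles S.p.A. → Wildmere Trust (R1): 47% × 81% × 48% × 37% = 6.761232% of Highfield Manufacturing Inc.
Direct interest in Highfield Manufacturing Inc: 19%.
Chain via Pinebrook Industries Corp. → Quarry Mining NL → Larkspur Services GmbH (R1): 31% × 34% × 32% × 42% = 1.416576% of Highfield Manufacturing Inc.
Aggregating (R3): 6.761232% + 19% + 1.416576% = 27.177808%.

27.177808%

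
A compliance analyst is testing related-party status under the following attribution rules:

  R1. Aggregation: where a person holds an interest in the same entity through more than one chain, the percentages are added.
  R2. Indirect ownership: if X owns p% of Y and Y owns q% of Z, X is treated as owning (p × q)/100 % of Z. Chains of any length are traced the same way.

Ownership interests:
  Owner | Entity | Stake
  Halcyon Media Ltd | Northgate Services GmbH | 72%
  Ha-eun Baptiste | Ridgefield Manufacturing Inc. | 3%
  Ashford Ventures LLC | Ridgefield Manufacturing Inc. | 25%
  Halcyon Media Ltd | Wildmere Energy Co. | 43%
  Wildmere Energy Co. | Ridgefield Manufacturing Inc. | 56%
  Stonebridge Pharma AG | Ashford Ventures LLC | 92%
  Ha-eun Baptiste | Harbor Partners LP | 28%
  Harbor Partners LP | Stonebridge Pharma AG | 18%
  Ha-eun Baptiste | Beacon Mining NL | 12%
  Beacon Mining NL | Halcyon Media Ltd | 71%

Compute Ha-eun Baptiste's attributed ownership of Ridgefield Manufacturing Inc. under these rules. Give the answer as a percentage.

6.210816%

Chain via Beacon Mining NL → Halcyon Media Ltd → Wildmere Energy Co. (R2): 12% × 71% × 43% × 56% = 2.051616% of Ridgefield Manufacturing Inc.
Chain via Harbor Partners LP → Stonebridge Pharma AG → Ashford Ventures LLC (R2): 28% × 18% × 92% × 25% = 1.1592% of Ridgefield Manufacturing Inc.
Direct interest in Ridgefield Manufacturing Inc: 3%.
Aggregating (R1): 2.051616% + 1.1592% + 3% = 6.210816%.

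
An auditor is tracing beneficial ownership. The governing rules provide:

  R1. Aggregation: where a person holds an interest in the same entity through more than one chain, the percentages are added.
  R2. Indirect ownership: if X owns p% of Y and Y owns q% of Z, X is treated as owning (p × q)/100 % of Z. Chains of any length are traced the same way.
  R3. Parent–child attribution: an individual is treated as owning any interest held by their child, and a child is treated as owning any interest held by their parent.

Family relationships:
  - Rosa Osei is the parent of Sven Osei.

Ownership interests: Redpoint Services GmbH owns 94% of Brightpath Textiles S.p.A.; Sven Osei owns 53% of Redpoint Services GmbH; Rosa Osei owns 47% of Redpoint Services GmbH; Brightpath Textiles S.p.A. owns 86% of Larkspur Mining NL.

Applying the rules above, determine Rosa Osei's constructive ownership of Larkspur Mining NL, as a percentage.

80.84%

By parent–child attribution (R3), Rosa Osei is treated as also owning Sven Osei's interest in Redpoint Services GmbH, giving 47% + 53% = 100%.
Chain via Redpoint Services GmbH → Brightpath Textiles S.p.A. (R2): 100% × 94% × 86% = 80.84% of Larkspur Mining NL.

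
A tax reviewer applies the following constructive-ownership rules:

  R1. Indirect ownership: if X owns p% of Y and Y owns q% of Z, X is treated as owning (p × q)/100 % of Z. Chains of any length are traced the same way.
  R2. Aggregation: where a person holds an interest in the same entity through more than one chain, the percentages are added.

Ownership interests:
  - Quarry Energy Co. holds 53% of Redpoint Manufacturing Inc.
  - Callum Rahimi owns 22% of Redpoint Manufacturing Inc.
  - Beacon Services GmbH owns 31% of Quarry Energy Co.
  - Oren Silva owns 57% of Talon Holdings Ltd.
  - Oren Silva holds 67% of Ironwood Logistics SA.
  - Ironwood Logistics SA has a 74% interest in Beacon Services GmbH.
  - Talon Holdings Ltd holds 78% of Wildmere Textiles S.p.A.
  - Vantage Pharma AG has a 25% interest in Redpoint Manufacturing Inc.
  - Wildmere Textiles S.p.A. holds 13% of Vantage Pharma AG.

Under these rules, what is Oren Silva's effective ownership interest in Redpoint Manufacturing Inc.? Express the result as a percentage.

9.590944%

Chain via Talon Holdings Ltd → Wildmere Textiles S.p.A. → Vantage Pharma AG (R1): 57% × 78% × 13% × 25% = 1.44495% of Redpoint Manufacturing Inc.
Chain via Ironwood Logistics SA → Beacon Services GmbH → Quarry Energy Co. (R1): 67% × 74% × 31% × 53% = 8.145994% of Redpoint Manufacturing Inc.
Aggregating (R2): 1.44495% + 8.145994% = 9.590944%.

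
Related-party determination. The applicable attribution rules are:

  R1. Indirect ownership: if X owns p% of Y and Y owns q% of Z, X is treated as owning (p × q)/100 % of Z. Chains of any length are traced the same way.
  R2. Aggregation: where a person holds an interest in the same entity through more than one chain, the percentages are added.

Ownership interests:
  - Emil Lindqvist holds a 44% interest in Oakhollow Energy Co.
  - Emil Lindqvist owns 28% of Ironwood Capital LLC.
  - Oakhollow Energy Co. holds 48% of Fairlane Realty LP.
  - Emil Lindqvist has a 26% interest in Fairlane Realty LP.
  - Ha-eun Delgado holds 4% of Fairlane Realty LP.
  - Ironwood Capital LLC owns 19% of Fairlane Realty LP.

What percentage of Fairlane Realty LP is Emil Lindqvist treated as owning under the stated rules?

Chain via Oakhollow Energy Co. (R1): 44% × 48% = 21.12% of Fairlane Realty LP.
Chain via Ironwood Capital LLC (R1): 28% × 19% = 5.32% of Fairlane Realty LP.
Direct interest in Fairlane Realty LP: 26%.
Aggregating (R2): 21.12% + 5.32% + 26% = 52.44%.

52.44%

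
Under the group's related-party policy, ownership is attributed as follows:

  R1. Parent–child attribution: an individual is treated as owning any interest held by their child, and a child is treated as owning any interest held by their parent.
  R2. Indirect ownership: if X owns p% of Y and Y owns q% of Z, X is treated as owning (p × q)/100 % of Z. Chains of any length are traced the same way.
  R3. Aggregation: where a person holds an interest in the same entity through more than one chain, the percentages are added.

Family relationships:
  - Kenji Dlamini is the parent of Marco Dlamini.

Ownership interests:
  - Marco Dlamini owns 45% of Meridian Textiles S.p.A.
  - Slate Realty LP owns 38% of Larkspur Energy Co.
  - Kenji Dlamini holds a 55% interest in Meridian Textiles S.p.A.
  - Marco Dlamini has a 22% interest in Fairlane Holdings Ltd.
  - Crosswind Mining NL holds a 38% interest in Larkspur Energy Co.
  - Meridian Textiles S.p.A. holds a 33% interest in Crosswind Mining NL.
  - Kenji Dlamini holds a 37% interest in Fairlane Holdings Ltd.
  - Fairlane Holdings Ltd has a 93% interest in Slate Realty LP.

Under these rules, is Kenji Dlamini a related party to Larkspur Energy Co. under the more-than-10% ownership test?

Yes

By parent–child attribution (R1), Kenji Dlamini is treated as also owning Marco Dlamini's interest in Fairlane Holdings Ltd, giving 37% + 22% = 59%.
By parent–child attribution (R1), Kenji Dlamini is treated as also owning Marco Dlamini's interest in Meridian Textiles S.p.A, giving 55% + 45% = 100%.
Chain via Fairlane Holdings Ltd → Slate Realty LP (R2): 59% × 93% × 38% = 20.8506% of Larkspur Energy Co.
Chain via Meridian Textiles S.p.A. → Crosswind Mining NL (R2): 100% × 33% × 38% = 12.54% of Larkspur Energy Co.
Aggregating (R3): 20.8506% + 12.54% = 33.3906%.
33.3906% exceeds the 10% threshold, so Kenji is a related party to Larkspur Energy Co.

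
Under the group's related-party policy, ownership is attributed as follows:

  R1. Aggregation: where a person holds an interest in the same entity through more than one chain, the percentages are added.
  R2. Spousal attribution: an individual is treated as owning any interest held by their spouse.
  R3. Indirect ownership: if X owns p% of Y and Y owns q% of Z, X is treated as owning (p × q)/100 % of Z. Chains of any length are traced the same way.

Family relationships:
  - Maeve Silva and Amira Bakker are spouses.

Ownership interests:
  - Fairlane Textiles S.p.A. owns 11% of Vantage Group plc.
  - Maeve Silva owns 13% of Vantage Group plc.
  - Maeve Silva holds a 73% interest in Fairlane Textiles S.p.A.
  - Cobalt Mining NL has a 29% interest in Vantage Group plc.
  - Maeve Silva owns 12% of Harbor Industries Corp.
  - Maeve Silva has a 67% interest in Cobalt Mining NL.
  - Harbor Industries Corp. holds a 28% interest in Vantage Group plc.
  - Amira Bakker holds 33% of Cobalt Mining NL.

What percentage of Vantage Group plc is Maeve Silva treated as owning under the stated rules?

By spousal attribution (R2), Maeve Silva is treated as also owning Amira Bakker's interest in Cobalt Mining NL, giving 67% + 33% = 100%.
Chain via Harbor Industries Corp. (R3): 12% × 28% = 3.36% of Vantage Group plc.
Chain via Cobalt Mining NL (R3): 100% × 29% = 29% of Vantage Group plc.
Chain via Fairlane Textiles S.p.A. (R3): 73% × 11% = 8.03% of Vantage Group plc.
Direct interest in Vantage Group plc: 13%.
Aggregating (R1): 3.36% + 29% + 8.03% + 13% = 53.39%.

53.39%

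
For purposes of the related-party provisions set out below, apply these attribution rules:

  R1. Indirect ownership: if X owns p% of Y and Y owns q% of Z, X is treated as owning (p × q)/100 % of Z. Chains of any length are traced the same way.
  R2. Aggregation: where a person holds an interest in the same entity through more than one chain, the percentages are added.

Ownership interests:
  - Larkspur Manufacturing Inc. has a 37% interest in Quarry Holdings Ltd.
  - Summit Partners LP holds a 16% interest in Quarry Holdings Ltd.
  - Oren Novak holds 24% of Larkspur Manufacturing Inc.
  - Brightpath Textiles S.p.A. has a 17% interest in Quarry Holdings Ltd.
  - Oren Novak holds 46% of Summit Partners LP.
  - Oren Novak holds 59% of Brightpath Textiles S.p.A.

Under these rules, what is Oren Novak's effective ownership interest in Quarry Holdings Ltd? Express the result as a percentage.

26.27%

Chain via Summit Partners LP (R1): 46% × 16% = 7.36% of Quarry Holdings Ltd.
Chain via Larkspur Manufacturing Inc. (R1): 24% × 37% = 8.88% of Quarry Holdings Ltd.
Chain via Brightpath Textiles S.p.A. (R1): 59% × 17% = 10.03% of Quarry Holdings Ltd.
Aggregating (R2): 7.36% + 8.88% + 10.03% = 26.27%.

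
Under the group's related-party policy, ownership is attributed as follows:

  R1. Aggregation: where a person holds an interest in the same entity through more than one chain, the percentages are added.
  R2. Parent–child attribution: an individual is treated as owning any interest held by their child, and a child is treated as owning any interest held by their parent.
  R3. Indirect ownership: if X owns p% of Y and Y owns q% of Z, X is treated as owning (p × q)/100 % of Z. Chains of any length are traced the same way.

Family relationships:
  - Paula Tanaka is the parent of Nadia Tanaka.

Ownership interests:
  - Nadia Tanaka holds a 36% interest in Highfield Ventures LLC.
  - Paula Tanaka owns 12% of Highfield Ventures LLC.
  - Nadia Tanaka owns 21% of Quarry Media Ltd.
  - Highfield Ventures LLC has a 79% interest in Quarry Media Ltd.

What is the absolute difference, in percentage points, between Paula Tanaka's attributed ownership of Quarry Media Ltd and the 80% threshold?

21.08

By parent–child attribution (R2), Paula Tanaka is treated as also owning Nadia Tanaka's interest in Highfield Ventures LLC, giving 12% + 36% = 48%.
By parent–child attribution (R2), Paula Tanaka is treated as owning Nadia Tanaka's 21% interest in Quarry Media Ltd.
Chain via Highfield Ventures LLC (R3): 48% × 79% = 37.92% of Quarry Media Ltd.
Direct interest in Quarry Media Ltd: 21%.
Aggregating (R1): 37.92% + 21% = 58.92%.
58.92% falls short of the 80% threshold by 21.08 percentage points.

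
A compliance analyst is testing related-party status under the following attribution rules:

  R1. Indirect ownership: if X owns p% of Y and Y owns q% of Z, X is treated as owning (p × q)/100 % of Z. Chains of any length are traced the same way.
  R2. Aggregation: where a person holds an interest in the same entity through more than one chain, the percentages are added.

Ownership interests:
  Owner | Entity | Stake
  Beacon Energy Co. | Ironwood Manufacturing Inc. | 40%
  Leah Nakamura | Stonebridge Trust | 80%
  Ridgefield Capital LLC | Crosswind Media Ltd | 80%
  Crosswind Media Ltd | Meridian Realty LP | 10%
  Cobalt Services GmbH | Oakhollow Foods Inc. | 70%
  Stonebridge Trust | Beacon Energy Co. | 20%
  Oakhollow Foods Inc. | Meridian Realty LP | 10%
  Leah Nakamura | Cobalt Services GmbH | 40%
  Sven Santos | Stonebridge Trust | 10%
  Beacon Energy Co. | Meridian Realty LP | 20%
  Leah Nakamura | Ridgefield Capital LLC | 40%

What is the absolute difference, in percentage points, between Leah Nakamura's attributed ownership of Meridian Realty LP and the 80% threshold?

Chain via Ridgefield Capital LLC → Crosswind Media Ltd (R1): 40% × 80% × 10% = 3.2% of Meridian Realty LP.
Chain via Stonebridge Trust → Beacon Energy Co. (R1): 80% × 20% × 20% = 3.2% of Meridian Realty LP.
Chain via Cobalt Services GmbH → Oakhollow Foods Inc. (R1): 40% × 70% × 10% = 2.8% of Meridian Realty LP.
Aggregating (R2): 3.2% + 3.2% + 2.8% = 9.2%.
9.2% falls short of the 80% threshold by 70.8 percentage points.

70.8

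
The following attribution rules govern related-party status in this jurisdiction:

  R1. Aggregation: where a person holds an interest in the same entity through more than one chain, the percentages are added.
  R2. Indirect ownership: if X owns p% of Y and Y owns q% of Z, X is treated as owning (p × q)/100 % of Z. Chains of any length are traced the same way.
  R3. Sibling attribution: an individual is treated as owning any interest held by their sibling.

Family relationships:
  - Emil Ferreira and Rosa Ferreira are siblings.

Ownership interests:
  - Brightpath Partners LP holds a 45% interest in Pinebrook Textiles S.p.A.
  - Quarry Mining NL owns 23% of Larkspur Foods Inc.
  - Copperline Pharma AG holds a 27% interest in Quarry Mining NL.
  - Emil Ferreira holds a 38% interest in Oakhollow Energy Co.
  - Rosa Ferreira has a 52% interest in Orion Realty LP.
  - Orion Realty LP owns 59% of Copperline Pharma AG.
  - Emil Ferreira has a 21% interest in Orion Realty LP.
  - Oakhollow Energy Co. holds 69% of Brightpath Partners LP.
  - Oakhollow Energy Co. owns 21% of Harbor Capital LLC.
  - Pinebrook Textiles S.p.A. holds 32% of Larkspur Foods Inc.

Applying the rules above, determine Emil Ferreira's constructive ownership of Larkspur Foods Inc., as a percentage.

6.450327%

By sibling attribution (R3), Emil Ferreira is treated as also owning Rosa Ferreira's interest in Orion Realty LP, giving 21% + 52% = 73%.
Chain via Orion Realty LP → Copperline Pharma AG → Quarry Mining NL (R2): 73% × 59% × 27% × 23% = 2.674647% of Larkspur Foods Inc.
Chain via Oakhollow Energy Co. → Brightpath Partners LP → Pinebrook Textiles S.p.A. (R2): 38% × 69% × 45% × 32% = 3.77568% of Larkspur Foods Inc.
Aggregating (R1): 2.674647% + 3.77568% = 6.450327%.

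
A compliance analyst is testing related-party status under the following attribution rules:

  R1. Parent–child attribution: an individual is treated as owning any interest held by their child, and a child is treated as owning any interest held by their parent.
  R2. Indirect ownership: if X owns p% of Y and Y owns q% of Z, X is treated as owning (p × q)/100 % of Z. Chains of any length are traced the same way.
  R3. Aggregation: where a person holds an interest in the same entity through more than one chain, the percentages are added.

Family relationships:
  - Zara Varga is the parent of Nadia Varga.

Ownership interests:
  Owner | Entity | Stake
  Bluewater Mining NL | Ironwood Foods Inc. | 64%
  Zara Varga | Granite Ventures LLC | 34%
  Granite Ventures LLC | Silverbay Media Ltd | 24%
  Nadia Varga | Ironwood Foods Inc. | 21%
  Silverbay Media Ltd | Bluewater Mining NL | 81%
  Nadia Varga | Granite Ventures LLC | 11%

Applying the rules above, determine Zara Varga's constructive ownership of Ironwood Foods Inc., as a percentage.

By parent–child attribution (R1), Zara Varga is treated as also owning Nadia Varga's interest in Granite Ventures LLC, giving 34% + 11% = 45%.
By parent–child attribution (R1), Zara Varga is treated as owning Nadia Varga's 21% interest in Ironwood Foods Inc.
Chain via Granite Ventures LLC → Silverbay Media Ltd → Bluewater Mining NL (R2): 45% × 24% × 81% × 64% = 5.59872% of Ironwood Foods Inc.
Direct interest in Ironwood Foods Inc: 21%.
Aggregating (R3): 5.59872% + 21% = 26.59872%.

26.59872%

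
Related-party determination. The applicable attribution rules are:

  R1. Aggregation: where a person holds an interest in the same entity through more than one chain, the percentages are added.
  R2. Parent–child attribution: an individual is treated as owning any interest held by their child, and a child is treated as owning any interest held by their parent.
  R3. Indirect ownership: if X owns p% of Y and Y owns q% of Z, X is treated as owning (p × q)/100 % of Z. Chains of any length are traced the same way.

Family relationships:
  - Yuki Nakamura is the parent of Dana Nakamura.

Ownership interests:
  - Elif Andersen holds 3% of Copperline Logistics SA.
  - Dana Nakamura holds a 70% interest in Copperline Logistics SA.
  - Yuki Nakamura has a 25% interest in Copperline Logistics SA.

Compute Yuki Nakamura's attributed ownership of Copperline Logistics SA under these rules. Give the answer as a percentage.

95%

By parent–child attribution (R2), Yuki Nakamura is treated as also owning Dana Nakamura's interest in Copperline Logistics SA, giving 25% + 70% = 95%.
Direct interest in Copperline Logistics SA: 95%.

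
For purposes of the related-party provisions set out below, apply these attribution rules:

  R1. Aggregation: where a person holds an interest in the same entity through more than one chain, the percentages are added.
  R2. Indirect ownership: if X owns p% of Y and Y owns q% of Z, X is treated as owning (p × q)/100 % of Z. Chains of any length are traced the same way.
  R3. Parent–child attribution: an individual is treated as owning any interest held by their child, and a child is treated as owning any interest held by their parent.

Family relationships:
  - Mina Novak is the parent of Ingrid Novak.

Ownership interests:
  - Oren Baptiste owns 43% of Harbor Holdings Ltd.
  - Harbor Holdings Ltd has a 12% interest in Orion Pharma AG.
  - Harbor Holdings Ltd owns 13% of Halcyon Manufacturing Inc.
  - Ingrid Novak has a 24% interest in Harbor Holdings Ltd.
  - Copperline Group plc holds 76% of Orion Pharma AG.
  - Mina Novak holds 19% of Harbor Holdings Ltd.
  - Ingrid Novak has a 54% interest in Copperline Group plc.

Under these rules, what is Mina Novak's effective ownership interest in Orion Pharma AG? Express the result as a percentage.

46.2%

By parent–child attribution (R3), Mina Novak is treated as also owning Ingrid Novak's interest in Harbor Holdings Ltd, giving 19% + 24% = 43%.
By parent–child attribution (R3), Mina Novak is treated as owning Ingrid Novak's 54% interest in Copperline Group plc.
Chain via Harbor Holdings Ltd (R2): 43% × 12% = 5.16% of Orion Pharma AG.
Chain via Copperline Group plc (R2): 54% × 76% = 41.04% of Orion Pharma AG.
Aggregating (R1): 5.16% + 41.04% = 46.2%.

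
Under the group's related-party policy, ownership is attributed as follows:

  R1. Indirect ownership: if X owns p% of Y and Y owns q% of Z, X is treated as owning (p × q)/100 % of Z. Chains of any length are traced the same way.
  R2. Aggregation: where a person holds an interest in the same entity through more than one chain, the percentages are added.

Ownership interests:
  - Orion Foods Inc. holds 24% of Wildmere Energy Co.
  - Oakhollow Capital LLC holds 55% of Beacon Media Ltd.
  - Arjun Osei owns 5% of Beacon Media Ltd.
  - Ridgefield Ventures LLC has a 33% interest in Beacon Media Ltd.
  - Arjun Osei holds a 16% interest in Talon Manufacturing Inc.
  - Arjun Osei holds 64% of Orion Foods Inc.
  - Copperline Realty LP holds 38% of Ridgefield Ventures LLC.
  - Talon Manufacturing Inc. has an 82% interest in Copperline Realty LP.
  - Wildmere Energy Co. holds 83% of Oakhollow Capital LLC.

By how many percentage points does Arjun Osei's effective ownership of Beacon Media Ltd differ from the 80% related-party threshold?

Chain via Talon Manufacturing Inc. → Copperline Realty LP → Ridgefield Ventures LLC (R1): 16% × 82% × 38% × 33% = 1.645248% of Beacon Media Ltd.
Chain via Orion Foods Inc. → Wildmere Energy Co. → Oakhollow Capital LLC (R1): 64% × 24% × 83% × 55% = 7.01184% of Beacon Media Ltd.
Direct interest in Beacon Media Ltd: 5%.
Aggregating (R2): 1.645248% + 7.01184% + 5% = 13.657088%.
13.657088% falls short of the 80% threshold by 66.342912 percentage points.

66.342912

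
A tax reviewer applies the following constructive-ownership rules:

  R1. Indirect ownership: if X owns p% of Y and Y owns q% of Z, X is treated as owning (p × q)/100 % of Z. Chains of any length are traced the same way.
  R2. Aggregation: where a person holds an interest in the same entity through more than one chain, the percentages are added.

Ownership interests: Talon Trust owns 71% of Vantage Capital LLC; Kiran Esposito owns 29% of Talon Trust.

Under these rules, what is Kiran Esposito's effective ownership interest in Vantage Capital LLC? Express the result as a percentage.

Chain via Talon Trust (R1): 29% × 71% = 20.59% of Vantage Capital LLC.

20.59%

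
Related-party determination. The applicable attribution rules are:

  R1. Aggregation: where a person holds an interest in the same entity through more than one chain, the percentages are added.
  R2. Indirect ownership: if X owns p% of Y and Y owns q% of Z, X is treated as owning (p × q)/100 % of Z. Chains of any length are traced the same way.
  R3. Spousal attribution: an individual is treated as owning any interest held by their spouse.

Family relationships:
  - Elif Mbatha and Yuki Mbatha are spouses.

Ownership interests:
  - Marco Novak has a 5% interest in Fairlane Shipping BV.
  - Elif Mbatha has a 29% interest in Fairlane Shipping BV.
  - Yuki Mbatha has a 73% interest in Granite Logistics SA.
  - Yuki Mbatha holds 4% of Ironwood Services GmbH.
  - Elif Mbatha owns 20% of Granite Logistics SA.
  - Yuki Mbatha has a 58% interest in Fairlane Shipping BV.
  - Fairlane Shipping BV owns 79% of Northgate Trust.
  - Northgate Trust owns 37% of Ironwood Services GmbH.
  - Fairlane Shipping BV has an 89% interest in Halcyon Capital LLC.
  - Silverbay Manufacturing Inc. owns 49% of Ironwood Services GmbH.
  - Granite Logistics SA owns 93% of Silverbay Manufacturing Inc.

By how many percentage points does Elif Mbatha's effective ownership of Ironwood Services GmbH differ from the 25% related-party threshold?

46.8102

By spousal attribution (R3), Elif Mbatha is treated as also owning Yuki Mbatha's interest in Granite Logistics SA, giving 20% + 73% = 93%.
By spousal attribution (R3), Elif Mbatha is treated as also owning Yuki Mbatha's interest in Fairlane Shipping BV, giving 29% + 58% = 87%.
By spousal attribution (R3), Elif Mbatha is treated as owning Yuki Mbatha's 4% interest in Ironwood Services GmbH.
Chain via Granite Logistics SA → Silverbay Manufacturing Inc. (R2): 93% × 93% × 49% = 42.3801% of Ironwood Services GmbH.
Chain via Fairlane Shipping BV → Northgate Trust (R2): 87% × 79% × 37% = 25.4301% of Ironwood Services GmbH.
Direct interest in Ironwood Services GmbH: 4%.
Aggregating (R1): 42.3801% + 25.4301% + 4% = 71.8102%.
71.8102% exceeds the 25% threshold by 46.8102 percentage points.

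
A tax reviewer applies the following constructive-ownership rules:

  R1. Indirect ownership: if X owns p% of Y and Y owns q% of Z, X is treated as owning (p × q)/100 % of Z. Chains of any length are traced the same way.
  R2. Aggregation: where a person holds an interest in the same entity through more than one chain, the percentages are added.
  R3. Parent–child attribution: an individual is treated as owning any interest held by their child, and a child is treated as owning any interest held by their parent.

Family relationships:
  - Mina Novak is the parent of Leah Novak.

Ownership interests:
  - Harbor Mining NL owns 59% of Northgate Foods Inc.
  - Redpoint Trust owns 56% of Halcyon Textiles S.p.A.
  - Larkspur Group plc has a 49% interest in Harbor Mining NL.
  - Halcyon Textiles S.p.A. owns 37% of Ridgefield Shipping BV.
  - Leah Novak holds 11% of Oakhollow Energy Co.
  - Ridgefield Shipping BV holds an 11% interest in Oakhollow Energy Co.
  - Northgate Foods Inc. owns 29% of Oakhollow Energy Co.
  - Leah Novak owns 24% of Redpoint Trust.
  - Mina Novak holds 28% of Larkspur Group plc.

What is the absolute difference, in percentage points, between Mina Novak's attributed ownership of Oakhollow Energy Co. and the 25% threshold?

By parent–child attribution (R3), Mina Novak is treated as owning Leah Novak's 24% interest in Redpoint Trust.
By parent–child attribution (R3), Mina Novak is treated as owning Leah Novak's 11% interest in Oakhollow Energy Co.
Chain via Larkspur Group plc → Harbor Mining NL → Northgate Foods Inc. (R1): 28% × 49% × 59% × 29% = 2.347492% of Oakhollow Energy Co.
Chain via Redpoint Trust → Halcyon Textiles S.p.A. → Ridgefield Shipping BV (R1): 24% × 56% × 37% × 11% = 0.547008% of Oakhollow Energy Co.
Direct interest in Oakhollow Energy Co: 11%.
Aggregating (R2): 2.347492% + 0.547008% + 11% = 13.8945%.
13.8945% falls short of the 25% threshold by 11.1055 percentage points.

11.1055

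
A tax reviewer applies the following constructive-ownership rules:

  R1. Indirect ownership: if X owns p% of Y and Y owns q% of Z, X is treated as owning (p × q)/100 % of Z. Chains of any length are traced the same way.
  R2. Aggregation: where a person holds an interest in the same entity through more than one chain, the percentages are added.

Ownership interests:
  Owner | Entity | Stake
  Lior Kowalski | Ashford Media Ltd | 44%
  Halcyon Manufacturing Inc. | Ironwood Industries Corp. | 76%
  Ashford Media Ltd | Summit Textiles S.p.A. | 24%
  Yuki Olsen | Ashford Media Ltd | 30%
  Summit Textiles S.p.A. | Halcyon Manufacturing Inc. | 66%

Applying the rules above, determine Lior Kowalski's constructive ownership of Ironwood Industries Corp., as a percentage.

5.296896%

Chain via Ashford Media Ltd → Summit Textiles S.p.A. → Halcyon Manufacturing Inc. (R1): 44% × 24% × 66% × 76% = 5.296896% of Ironwood Industries Corp.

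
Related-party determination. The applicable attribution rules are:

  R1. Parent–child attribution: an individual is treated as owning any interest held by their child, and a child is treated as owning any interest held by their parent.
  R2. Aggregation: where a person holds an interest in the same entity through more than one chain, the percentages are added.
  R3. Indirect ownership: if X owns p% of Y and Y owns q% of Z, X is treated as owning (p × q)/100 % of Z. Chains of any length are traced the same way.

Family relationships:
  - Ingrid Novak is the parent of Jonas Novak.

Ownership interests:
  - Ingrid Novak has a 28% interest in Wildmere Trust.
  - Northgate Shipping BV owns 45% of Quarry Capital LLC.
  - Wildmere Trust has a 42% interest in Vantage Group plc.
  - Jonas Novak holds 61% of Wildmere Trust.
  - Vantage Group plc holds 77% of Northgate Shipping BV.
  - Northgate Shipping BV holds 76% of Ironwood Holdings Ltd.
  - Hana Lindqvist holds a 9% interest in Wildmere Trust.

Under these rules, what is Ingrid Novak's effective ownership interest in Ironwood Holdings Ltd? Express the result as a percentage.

By parent–child attribution (R1), Ingrid Novak is treated as also owning Jonas Novak's interest in Wildmere Trust, giving 28% + 61% = 89%.
Chain via Wildmere Trust → Vantage Group plc → Northgate Shipping BV (R3): 89% × 42% × 77% × 76% = 21.874776% of Ironwood Holdings Ltd.

21.874776%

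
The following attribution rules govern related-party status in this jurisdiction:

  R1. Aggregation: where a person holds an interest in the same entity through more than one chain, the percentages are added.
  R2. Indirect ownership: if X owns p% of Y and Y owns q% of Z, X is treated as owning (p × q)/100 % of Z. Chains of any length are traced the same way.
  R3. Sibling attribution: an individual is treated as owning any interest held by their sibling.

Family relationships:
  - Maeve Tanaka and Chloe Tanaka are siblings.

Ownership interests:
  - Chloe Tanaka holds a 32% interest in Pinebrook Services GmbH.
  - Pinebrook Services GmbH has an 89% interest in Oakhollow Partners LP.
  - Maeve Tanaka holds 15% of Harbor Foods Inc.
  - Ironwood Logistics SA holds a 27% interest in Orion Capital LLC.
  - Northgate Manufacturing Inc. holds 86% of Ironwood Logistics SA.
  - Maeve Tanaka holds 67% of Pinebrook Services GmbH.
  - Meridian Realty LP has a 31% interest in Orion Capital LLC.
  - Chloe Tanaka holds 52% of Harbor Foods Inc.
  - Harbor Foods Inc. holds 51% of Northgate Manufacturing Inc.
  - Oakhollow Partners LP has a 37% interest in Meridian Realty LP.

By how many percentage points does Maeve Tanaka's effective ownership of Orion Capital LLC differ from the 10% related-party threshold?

By sibling attribution (R3), Maeve Tanaka is treated as also owning Chloe Tanaka's interest in Pinebrook Services GmbH, giving 67% + 32% = 99%.
By sibling attribution (R3), Maeve Tanaka is treated as also owning Chloe Tanaka's interest in Harbor Foods Inc, giving 15% + 52% = 67%.
Chain via Pinebrook Services GmbH → Oakhollow Partners LP → Meridian Realty LP (R2): 99% × 89% × 37% × 31% = 10.106217% of Orion Capital LLC.
Chain via Harbor Foods Inc. → Northgate Manufacturing Inc. → Ironwood Logistics SA (R2): 67% × 51% × 86% × 27% = 7.934274% of Orion Capital LLC.
Aggregating (R1): 10.106217% + 7.934274% = 18.040491%.
18.040491% exceeds the 10% threshold by 8.040491 percentage points.

8.040491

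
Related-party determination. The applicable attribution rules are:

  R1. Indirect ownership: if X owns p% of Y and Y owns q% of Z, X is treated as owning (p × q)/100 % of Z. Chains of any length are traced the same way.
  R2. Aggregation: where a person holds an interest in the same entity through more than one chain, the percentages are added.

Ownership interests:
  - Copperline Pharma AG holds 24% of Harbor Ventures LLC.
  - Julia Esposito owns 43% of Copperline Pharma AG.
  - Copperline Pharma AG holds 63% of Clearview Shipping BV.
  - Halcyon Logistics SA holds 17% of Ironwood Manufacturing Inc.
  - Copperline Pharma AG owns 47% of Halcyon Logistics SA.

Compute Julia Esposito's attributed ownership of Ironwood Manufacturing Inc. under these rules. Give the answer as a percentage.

3.4357%

Chain via Copperline Pharma AG → Halcyon Logistics SA (R1): 43% × 47% × 17% = 3.4357% of Ironwood Manufacturing Inc.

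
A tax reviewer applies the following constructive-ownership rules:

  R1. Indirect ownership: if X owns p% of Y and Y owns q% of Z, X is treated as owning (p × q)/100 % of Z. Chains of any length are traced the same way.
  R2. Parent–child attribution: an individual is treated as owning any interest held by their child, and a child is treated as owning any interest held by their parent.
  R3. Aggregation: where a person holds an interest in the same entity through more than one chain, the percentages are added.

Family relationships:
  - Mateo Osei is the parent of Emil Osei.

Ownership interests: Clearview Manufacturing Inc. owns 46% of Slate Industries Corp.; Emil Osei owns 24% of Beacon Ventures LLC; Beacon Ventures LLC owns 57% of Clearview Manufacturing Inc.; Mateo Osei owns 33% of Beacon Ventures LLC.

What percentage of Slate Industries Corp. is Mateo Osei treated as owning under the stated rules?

By parent–child attribution (R2), Mateo Osei is treated as also owning Emil Osei's interest in Beacon Ventures LLC, giving 33% + 24% = 57%.
Chain via Beacon Ventures LLC → Clearview Manufacturing Inc. (R1): 57% × 57% × 46% = 14.9454% of Slate Industries Corp.

14.9454%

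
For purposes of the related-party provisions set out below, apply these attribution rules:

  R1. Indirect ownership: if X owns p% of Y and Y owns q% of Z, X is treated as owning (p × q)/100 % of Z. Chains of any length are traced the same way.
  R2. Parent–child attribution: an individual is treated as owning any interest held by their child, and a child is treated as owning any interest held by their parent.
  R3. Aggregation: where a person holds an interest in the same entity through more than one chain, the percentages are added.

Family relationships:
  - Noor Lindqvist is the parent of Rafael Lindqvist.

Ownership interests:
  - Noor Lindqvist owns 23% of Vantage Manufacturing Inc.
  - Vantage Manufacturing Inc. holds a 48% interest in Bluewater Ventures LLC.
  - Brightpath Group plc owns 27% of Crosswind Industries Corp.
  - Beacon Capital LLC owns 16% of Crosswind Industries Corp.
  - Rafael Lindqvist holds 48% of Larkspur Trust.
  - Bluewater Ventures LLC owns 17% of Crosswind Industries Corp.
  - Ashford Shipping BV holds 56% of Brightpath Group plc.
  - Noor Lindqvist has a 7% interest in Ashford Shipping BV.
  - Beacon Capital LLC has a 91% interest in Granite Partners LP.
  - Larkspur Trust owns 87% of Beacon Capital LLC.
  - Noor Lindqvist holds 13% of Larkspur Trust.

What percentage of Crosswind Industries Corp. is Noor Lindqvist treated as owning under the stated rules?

11.4264%

By parent–child attribution (R2), Noor Lindqvist is treated as also owning Rafael Lindqvist's interest in Larkspur Trust, giving 13% + 48% = 61%.
Chain via Ashford Shipping BV → Brightpath Group plc (R1): 7% × 56% × 27% = 1.0584% of Crosswind Industries Corp.
Chain via Larkspur Trust → Beacon Capital LLC (R1): 61% × 87% × 16% = 8.4912% of Crosswind Industries Corp.
Chain via Vantage Manufacturing Inc. → Bluewater Ventures LLC (R1): 23% × 48% × 17% = 1.8768% of Crosswind Industries Corp.
Aggregating (R3): 1.0584% + 8.4912% + 1.8768% = 11.4264%.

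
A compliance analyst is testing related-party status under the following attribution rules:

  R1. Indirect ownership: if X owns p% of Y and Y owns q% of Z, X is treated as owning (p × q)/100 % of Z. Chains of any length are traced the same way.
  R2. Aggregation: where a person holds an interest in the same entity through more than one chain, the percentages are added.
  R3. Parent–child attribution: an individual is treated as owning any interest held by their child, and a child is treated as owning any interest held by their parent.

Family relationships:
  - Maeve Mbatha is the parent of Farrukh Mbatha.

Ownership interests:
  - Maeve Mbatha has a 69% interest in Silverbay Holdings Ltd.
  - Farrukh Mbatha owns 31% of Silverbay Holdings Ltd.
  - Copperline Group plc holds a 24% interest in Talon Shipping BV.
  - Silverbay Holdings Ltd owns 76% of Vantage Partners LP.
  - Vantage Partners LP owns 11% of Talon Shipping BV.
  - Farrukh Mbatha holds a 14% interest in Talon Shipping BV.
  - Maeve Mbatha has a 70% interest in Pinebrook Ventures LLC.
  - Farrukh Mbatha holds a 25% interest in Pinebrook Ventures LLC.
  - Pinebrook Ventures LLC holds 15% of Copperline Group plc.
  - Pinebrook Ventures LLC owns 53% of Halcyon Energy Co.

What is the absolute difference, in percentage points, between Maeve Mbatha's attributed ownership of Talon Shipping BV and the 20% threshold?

5.78

By parent–child attribution (R3), Maeve Mbatha is treated as also owning Farrukh Mbatha's interest in Pinebrook Ventures LLC, giving 70% + 25% = 95%.
By parent–child attribution (R3), Maeve Mbatha is treated as also owning Farrukh Mbatha's interest in Silverbay Holdings Ltd, giving 69% + 31% = 100%.
By parent–child attribution (R3), Maeve Mbatha is treated as owning Farrukh Mbatha's 14% interest in Talon Shipping BV.
Chain via Pinebrook Ventures LLC → Copperline Group plc (R1): 95% × 15% × 24% = 3.42% of Talon Shipping BV.
Chain via Silverbay Holdings Ltd → Vantage Partners LP (R1): 100% × 76% × 11% = 8.36% of Talon Shipping BV.
Direct interest in Talon Shipping BV: 14%.
Aggregating (R2): 3.42% + 8.36% + 14% = 25.78%.
25.78% exceeds the 20% threshold by 5.78 percentage points.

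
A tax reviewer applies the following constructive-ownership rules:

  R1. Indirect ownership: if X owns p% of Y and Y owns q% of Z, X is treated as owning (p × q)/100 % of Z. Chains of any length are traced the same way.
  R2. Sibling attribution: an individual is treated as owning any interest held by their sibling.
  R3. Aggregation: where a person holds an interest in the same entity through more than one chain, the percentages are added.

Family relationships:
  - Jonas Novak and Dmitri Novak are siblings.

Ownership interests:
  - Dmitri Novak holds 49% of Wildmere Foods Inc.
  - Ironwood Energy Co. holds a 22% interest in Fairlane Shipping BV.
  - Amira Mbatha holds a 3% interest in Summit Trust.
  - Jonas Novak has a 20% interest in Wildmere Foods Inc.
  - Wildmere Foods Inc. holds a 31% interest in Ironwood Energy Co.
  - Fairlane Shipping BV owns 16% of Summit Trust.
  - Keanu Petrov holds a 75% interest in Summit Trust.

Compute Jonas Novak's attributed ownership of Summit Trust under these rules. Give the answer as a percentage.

0.752928%

By sibling attribution (R2), Jonas Novak is treated as also owning Dmitri Novak's interest in Wildmere Foods Inc, giving 20% + 49% = 69%.
Chain via Wildmere Foods Inc. → Ironwood Energy Co. → Fairlane Shipping BV (R1): 69% × 31% × 22% × 16% = 0.752928% of Summit Trust.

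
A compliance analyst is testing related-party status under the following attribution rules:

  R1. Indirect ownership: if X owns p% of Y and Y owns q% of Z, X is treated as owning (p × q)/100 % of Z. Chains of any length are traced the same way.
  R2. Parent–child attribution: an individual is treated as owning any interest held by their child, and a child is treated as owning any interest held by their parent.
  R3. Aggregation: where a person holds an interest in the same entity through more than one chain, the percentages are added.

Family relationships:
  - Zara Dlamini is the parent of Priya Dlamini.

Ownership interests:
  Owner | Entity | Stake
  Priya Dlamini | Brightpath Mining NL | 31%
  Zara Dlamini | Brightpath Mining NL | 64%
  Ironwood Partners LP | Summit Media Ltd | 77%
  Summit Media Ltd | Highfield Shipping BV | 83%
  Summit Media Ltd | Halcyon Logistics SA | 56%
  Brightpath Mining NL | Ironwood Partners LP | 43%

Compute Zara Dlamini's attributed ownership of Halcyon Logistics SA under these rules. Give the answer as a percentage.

17.61452%

By parent–child attribution (R2), Zara Dlamini is treated as also owning Priya Dlamini's interest in Brightpath Mining NL, giving 64% + 31% = 95%.
Chain via Brightpath Mining NL → Ironwood Partners LP → Summit Media Ltd (R1): 95% × 43% × 77% × 56% = 17.61452% of Halcyon Logistics SA.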